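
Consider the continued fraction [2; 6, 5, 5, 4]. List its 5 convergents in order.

2/1, 13/6, 67/31, 348/161, 1459/675

Using the convergent recurrence p_i = a_i*p_{i-1} + p_{i-2}, q_i = a_i*q_{i-1} + q_{i-2} with p_{-2}=0, p_{-1}=1, q_{-2}=1, q_{-1}=0:
  i=0: a_0=2, p_0 = 2*1 + 0 = 2, q_0 = 2*0 + 1 = 1.
  i=1: a_1=6, p_1 = 6*2 + 1 = 13, q_1 = 6*1 + 0 = 6.
  i=2: a_2=5, p_2 = 5*13 + 2 = 67, q_2 = 5*6 + 1 = 31.
  i=3: a_3=5, p_3 = 5*67 + 13 = 348, q_3 = 5*31 + 6 = 161.
  i=4: a_4=4, p_4 = 4*348 + 67 = 1459, q_4 = 4*161 + 31 = 675.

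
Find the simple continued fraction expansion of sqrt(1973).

Write x_i = (sqrt(1973) + m_i)/d_i with (m_0, d_0) = (0, 1). a_0 = floor(sqrt(1973)) = 44, since 44^2 = 1936 <= 1973 < 2025 = 45^2.
Iterate m_{i+1} = d_i*a_i - m_i, d_{i+1} = (1973 - m_{i+1}^2)/d_i, a_{i+1} = floor((a_0 + m_{i+1})/d_{i+1}):
  m_1 = 1*44 - 0 = 44, d_1 = (1973 - 44^2)/1 = 37/1 = 37, a_1 = floor((44 + 44)/37) = 2.
  m_2 = 37*2 - 44 = 30, d_2 = (1973 - 30^2)/37 = 1073/37 = 29, a_2 = floor((44 + 30)/29) = 2.
  m_3 = 29*2 - 30 = 28, d_3 = (1973 - 28^2)/29 = 1189/29 = 41, a_3 = floor((44 + 28)/41) = 1.
  m_4 = 41*1 - 28 = 13, d_4 = (1973 - 13^2)/41 = 1804/41 = 44, a_4 = floor((44 + 13)/44) = 1.
  m_5 = 44*1 - 13 = 31, d_5 = (1973 - 31^2)/44 = 1012/44 = 23, a_5 = floor((44 + 31)/23) = 3.
  m_6 = 23*3 - 31 = 38, d_6 = (1973 - 38^2)/23 = 529/23 = 23, a_6 = floor((44 + 38)/23) = 3.
  m_7 = 23*3 - 38 = 31, d_7 = (1973 - 31^2)/23 = 1012/23 = 44, a_7 = floor((44 + 31)/44) = 1.
  m_8 = 44*1 - 31 = 13, d_8 = (1973 - 13^2)/44 = 1804/44 = 41, a_8 = floor((44 + 13)/41) = 1.
  m_9 = 41*1 - 13 = 28, d_9 = (1973 - 28^2)/41 = 1189/41 = 29, a_9 = floor((44 + 28)/29) = 2.
  m_10 = 29*2 - 28 = 30, d_10 = (1973 - 30^2)/29 = 1073/29 = 37, a_10 = floor((44 + 30)/37) = 2.
  m_11 = 37*2 - 30 = 44, d_11 = (1973 - 44^2)/37 = 37/37 = 1, a_11 = floor((44 + 44)/1) = 88.
  m_12 = 1*88 - 44 = 44, d_12 = (1973 - 44^2)/1 = 37/1 = 37: (m_12, d_12) = (m_1, d_1) = (44, 37), so from here the quotients repeat a_1, ..., a_11; the period length is 11.
Hence the expansion of sqrt(1973) is a_0 = 44 followed by the repeating block 2, 2, 1, 1, 3, 3, 1, 1, 2, 2, 88 (period 11).

[44; (2, 2, 1, 1, 3, 3, 1, 1, 2, 2, 88)]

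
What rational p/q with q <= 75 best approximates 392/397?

74/75

Expand x = 392/397 as a continued fraction with the Euclidean algorithm:
  392 = 0*397 + 392, so a_0 = 0.
  397 = 1*392 + 5, so a_1 = 1.
  392 = 78*5 + 2, so a_2 = 78.
  5 = 2*2 + 1, so a_3 = 2.
  2 = 2*1 + 0, so a_4 = 2.
so x = [0; 1, 78, 2, 2].
Convergents (p_i = a_i*p_{i-1} + p_{i-2}, q_i = a_i*q_{i-1} + q_{i-2} with p_{-2}=0, p_{-1}=1, q_{-2}=1, q_{-1}=0), until the denominator exceeds 75:
  i=0: a_0=0, p_0 = 0*1 + 0 = 0, q_0 = 0*0 + 1 = 1.
  i=1: a_1=1, p_1 = 1*0 + 1 = 1, q_1 = 1*1 + 0 = 1.
  i=2: a_2=78, p_2 = 78*1 + 0 = 78, q_2 = 78*1 + 1 = 79.
q_2 = 79 > 75, so the last convergent with denominator <= 75 is p_1/q_1 = 1/1.
The closest fraction with denominator <= 75 is either p_1/q_1 or the intermediate fraction (k*p_1 + p_0)/(k*q_1 + q_0) with the largest k >= 1 whose denominator stays <= 75; these approach x as k grows, and every other convergent or intermediate fraction in range is farther away.
Largest k: floor((75 - q_0)/q_1) = floor((75 - 1)/1) = 74.
That gives (74*1 + 0)/(74*1 + 1) = 74/75.
Compare the errors: |x - 1/1| = |392*1 - 1*397|/(397*1) = 5/397, and |x - 74/75| = |392*75 - 74*397|/(397*75) = 22/29775.
Cross-multiplying, 22*397 = 8734 < 148875 = 5*29775, so 22/29775 is smaller: the intermediate fraction 74/75 is closer to x than 1/1.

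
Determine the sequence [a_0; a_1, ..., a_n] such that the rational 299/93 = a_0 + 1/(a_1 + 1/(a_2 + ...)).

[3; 4, 1, 1, 1, 6]

Run the Euclidean algorithm on 299 and 93; the successive quotients are the partial quotients a_0, a_1, ... (each step inverts the fractional part left over by the previous one):
  299 = 3*93 + 20, so a_0 = 3.
  93 = 4*20 + 13, so a_1 = 4.
  20 = 1*13 + 7, so a_2 = 1.
  13 = 1*7 + 6, so a_3 = 1.
  7 = 1*6 + 1, so a_4 = 1.
  6 = 6*1 + 0, so a_5 = 6.
The remainder reaches 0 after 6 divisions, so the expansion has 6 partial quotients, read off in order.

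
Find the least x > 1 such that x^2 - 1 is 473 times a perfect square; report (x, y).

(x, y) = (87, 4)

First expand sqrt(473) as a continued fraction. With x_i = (sqrt(473) + m_i)/d_i and (m_0, d_0) = (0, 1): a_0 = floor(sqrt(473)) = 21, since 21^2 = 441 <= 473 < 484 = 22^2.
Iterate m_{i+1} = d_i*a_i - m_i, d_{i+1} = (473 - m_{i+1}^2)/d_i, a_{i+1} = floor((a_0 + m_{i+1})/d_{i+1}):
  m_1 = 1*21 - 0 = 21, d_1 = (473 - 21^2)/1 = 32/1 = 32, a_1 = floor((21 + 21)/32) = 1.
  m_2 = 32*1 - 21 = 11, d_2 = (473 - 11^2)/32 = 352/32 = 11, a_2 = floor((21 + 11)/11) = 2.
  m_3 = 11*2 - 11 = 11, d_3 = (473 - 11^2)/11 = 352/11 = 32, a_3 = floor((21 + 11)/32) = 1.
  m_4 = 32*1 - 11 = 21, d_4 = (473 - 21^2)/32 = 32/32 = 1, a_4 = floor((21 + 21)/1) = 42.
  m_5 = 1*42 - 21 = 21, d_5 = (473 - 21^2)/1 = 32/1 = 32: (m_5, d_5) = (m_1, d_1) = (21, 32), so from here the quotients repeat a_1, ..., a_4; the period length is 4.
So sqrt(473) = [21; (1, 2, 1, 42)] with period length k = 4.
k is even, so the fundamental solution of x^2 - 473y^2 = 1 is (p_{k-1}, q_{k-1}) = (p_3, q_3); compute convergents through index 3.
Convergents (p_i = a_i*p_{i-1} + p_{i-2}, q_i = a_i*q_{i-1} + q_{i-2} with p_{-2}=0, p_{-1}=1, q_{-2}=1, q_{-1}=0):
  i=0: a_0=21, p_0 = 21*1 + 0 = 21, q_0 = 21*0 + 1 = 1.
  i=1: a_1=1, p_1 = 1*21 + 1 = 22, q_1 = 1*1 + 0 = 1.
  i=2: a_2=2, p_2 = 2*22 + 21 = 65, q_2 = 2*1 + 1 = 3.
  i=3: a_3=1, p_3 = 1*65 + 22 = 87, q_3 = 1*3 + 1 = 4.
Check: 87^2 - 473*4^2 = 7569 - 7568 = 1, so (x, y) = (87, 4) solves the equation, and by the theorem it is the least positive solution.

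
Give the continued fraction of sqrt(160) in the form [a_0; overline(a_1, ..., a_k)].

[12; overline(1, 1, 1, 5, 1, 1, 1, 24)]

Write x_i = (sqrt(160) + m_i)/d_i with (m_0, d_0) = (0, 1). a_0 = floor(sqrt(160)) = 12, since 12^2 = 144 <= 160 < 169 = 13^2.
Iterate m_{i+1} = d_i*a_i - m_i, d_{i+1} = (160 - m_{i+1}^2)/d_i, a_{i+1} = floor((a_0 + m_{i+1})/d_{i+1}):
  m_1 = 1*12 - 0 = 12, d_1 = (160 - 12^2)/1 = 16/1 = 16, a_1 = floor((12 + 12)/16) = 1.
  m_2 = 16*1 - 12 = 4, d_2 = (160 - 4^2)/16 = 144/16 = 9, a_2 = floor((12 + 4)/9) = 1.
  m_3 = 9*1 - 4 = 5, d_3 = (160 - 5^2)/9 = 135/9 = 15, a_3 = floor((12 + 5)/15) = 1.
  m_4 = 15*1 - 5 = 10, d_4 = (160 - 10^2)/15 = 60/15 = 4, a_4 = floor((12 + 10)/4) = 5.
  m_5 = 4*5 - 10 = 10, d_5 = (160 - 10^2)/4 = 60/4 = 15, a_5 = floor((12 + 10)/15) = 1.
  m_6 = 15*1 - 10 = 5, d_6 = (160 - 5^2)/15 = 135/15 = 9, a_6 = floor((12 + 5)/9) = 1.
  m_7 = 9*1 - 5 = 4, d_7 = (160 - 4^2)/9 = 144/9 = 16, a_7 = floor((12 + 4)/16) = 1.
  m_8 = 16*1 - 4 = 12, d_8 = (160 - 12^2)/16 = 16/16 = 1, a_8 = floor((12 + 12)/1) = 24.
  m_9 = 1*24 - 12 = 12, d_9 = (160 - 12^2)/1 = 16/1 = 16: (m_9, d_9) = (m_1, d_1) = (12, 16), so from here the quotients repeat a_1, ..., a_8; the period length is 8.
Hence the expansion of sqrt(160) is a_0 = 12 followed by the repeating block 1, 1, 1, 5, 1, 1, 1, 24 (period 8).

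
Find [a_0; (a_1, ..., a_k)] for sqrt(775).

Write x_i = (sqrt(775) + m_i)/d_i with (m_0, d_0) = (0, 1). a_0 = floor(sqrt(775)) = 27, since 27^2 = 729 <= 775 < 784 = 28^2.
Iterate m_{i+1} = d_i*a_i - m_i, d_{i+1} = (775 - m_{i+1}^2)/d_i, a_{i+1} = floor((a_0 + m_{i+1})/d_{i+1}):
  m_1 = 1*27 - 0 = 27, d_1 = (775 - 27^2)/1 = 46/1 = 46, a_1 = floor((27 + 27)/46) = 1.
  m_2 = 46*1 - 27 = 19, d_2 = (775 - 19^2)/46 = 414/46 = 9, a_2 = floor((27 + 19)/9) = 5.
  m_3 = 9*5 - 19 = 26, d_3 = (775 - 26^2)/9 = 99/9 = 11, a_3 = floor((27 + 26)/11) = 4.
  m_4 = 11*4 - 26 = 18, d_4 = (775 - 18^2)/11 = 451/11 = 41, a_4 = floor((27 + 18)/41) = 1.
  m_5 = 41*1 - 18 = 23, d_5 = (775 - 23^2)/41 = 246/41 = 6, a_5 = floor((27 + 23)/6) = 8.
  m_6 = 6*8 - 23 = 25, d_6 = (775 - 25^2)/6 = 150/6 = 25, a_6 = floor((27 + 25)/25) = 2.
  m_7 = 25*2 - 25 = 25, d_7 = (775 - 25^2)/25 = 150/25 = 6, a_7 = floor((27 + 25)/6) = 8.
  m_8 = 6*8 - 25 = 23, d_8 = (775 - 23^2)/6 = 246/6 = 41, a_8 = floor((27 + 23)/41) = 1.
  m_9 = 41*1 - 23 = 18, d_9 = (775 - 18^2)/41 = 451/41 = 11, a_9 = floor((27 + 18)/11) = 4.
  m_10 = 11*4 - 18 = 26, d_10 = (775 - 26^2)/11 = 99/11 = 9, a_10 = floor((27 + 26)/9) = 5.
  m_11 = 9*5 - 26 = 19, d_11 = (775 - 19^2)/9 = 414/9 = 46, a_11 = floor((27 + 19)/46) = 1.
  m_12 = 46*1 - 19 = 27, d_12 = (775 - 27^2)/46 = 46/46 = 1, a_12 = floor((27 + 27)/1) = 54.
  m_13 = 1*54 - 27 = 27, d_13 = (775 - 27^2)/1 = 46/1 = 46: (m_13, d_13) = (m_1, d_1) = (27, 46), so from here the quotients repeat a_1, ..., a_12; the period length is 12.
Hence the expansion of sqrt(775) is a_0 = 27 followed by the repeating block 1, 5, 4, 1, 8, 2, 8, 1, 4, 5, 1, 54 (period 12).

[27; (1, 5, 4, 1, 8, 2, 8, 1, 4, 5, 1, 54)]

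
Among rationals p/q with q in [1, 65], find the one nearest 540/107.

Expand x = 540/107 as a continued fraction with the Euclidean algorithm:
  540 = 5*107 + 5, so a_0 = 5.
  107 = 21*5 + 2, so a_1 = 21.
  5 = 2*2 + 1, so a_2 = 2.
  2 = 2*1 + 0, so a_3 = 2.
so x = [5; 21, 2, 2].
Convergents (p_i = a_i*p_{i-1} + p_{i-2}, q_i = a_i*q_{i-1} + q_{i-2} with p_{-2}=0, p_{-1}=1, q_{-2}=1, q_{-1}=0), until the denominator exceeds 65:
  i=0: a_0=5, p_0 = 5*1 + 0 = 5, q_0 = 5*0 + 1 = 1.
  i=1: a_1=21, p_1 = 21*5 + 1 = 106, q_1 = 21*1 + 0 = 21.
  i=2: a_2=2, p_2 = 2*106 + 5 = 217, q_2 = 2*21 + 1 = 43.
  i=3: a_3=2, p_3 = 2*217 + 106 = 540, q_3 = 2*43 + 21 = 107.
q_3 = 107 > 65, so the last convergent with denominator <= 65 is p_2/q_2 = 217/43.
The closest fraction with denominator <= 65 is either p_2/q_2 or the intermediate fraction (k*p_2 + p_1)/(k*q_2 + q_1) with the largest k >= 1 whose denominator stays <= 65; these approach x as k grows, and every other convergent or intermediate fraction in range is farther away.
Largest k: floor((65 - q_1)/q_2) = floor((65 - 21)/43) = 1.
That gives (1*217 + 106)/(1*43 + 21) = 323/64.
Compare the errors: |x - 217/43| = |540*43 - 217*107|/(107*43) = 1/4601, and |x - 323/64| = |540*64 - 323*107|/(107*64) = 1/6848.
Cross-multiplying, 1*4601 = 4601 < 6848 = 1*6848, so 1/6848 is smaller: the intermediate fraction 323/64 is closer to x than 217/43.

323/64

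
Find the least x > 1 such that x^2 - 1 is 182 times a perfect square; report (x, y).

(x, y) = (27, 2)

First expand sqrt(182) as a continued fraction. With x_i = (sqrt(182) + m_i)/d_i and (m_0, d_0) = (0, 1): a_0 = floor(sqrt(182)) = 13, since 13^2 = 169 <= 182 < 196 = 14^2.
Iterate m_{i+1} = d_i*a_i - m_i, d_{i+1} = (182 - m_{i+1}^2)/d_i, a_{i+1} = floor((a_0 + m_{i+1})/d_{i+1}):
  m_1 = 1*13 - 0 = 13, d_1 = (182 - 13^2)/1 = 13/1 = 13, a_1 = floor((13 + 13)/13) = 2.
  m_2 = 13*2 - 13 = 13, d_2 = (182 - 13^2)/13 = 13/13 = 1, a_2 = floor((13 + 13)/1) = 26.
  m_3 = 1*26 - 13 = 13, d_3 = (182 - 13^2)/1 = 13/1 = 13: (m_3, d_3) = (m_1, d_1) = (13, 13), so from here the quotients repeat a_1, a_2; the period length is 2.
So sqrt(182) = [13; (2, 26)] with period length k = 2.
k is even, so the fundamental solution of x^2 - 182y^2 = 1 is (p_{k-1}, q_{k-1}) = (p_1, q_1); compute convergents through index 1.
Convergents (p_i = a_i*p_{i-1} + p_{i-2}, q_i = a_i*q_{i-1} + q_{i-2} with p_{-2}=0, p_{-1}=1, q_{-2}=1, q_{-1}=0):
  i=0: a_0=13, p_0 = 13*1 + 0 = 13, q_0 = 13*0 + 1 = 1.
  i=1: a_1=2, p_1 = 2*13 + 1 = 27, q_1 = 2*1 + 0 = 2.
Check: 27^2 - 182*2^2 = 729 - 728 = 1, so (x, y) = (27, 2) solves the equation, and by the theorem it is the least positive solution.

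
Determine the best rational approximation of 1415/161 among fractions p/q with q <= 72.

Expand x = 1415/161 as a continued fraction with the Euclidean algorithm:
  1415 = 8*161 + 127, so a_0 = 8.
  161 = 1*127 + 34, so a_1 = 1.
  127 = 3*34 + 25, so a_2 = 3.
  34 = 1*25 + 9, so a_3 = 1.
  25 = 2*9 + 7, so a_4 = 2.
  9 = 1*7 + 2, so a_5 = 1.
  7 = 3*2 + 1, so a_6 = 3.
  2 = 2*1 + 0, so a_7 = 2.
so x = [8; 1, 3, 1, 2, 1, 3, 2].
Convergents (p_i = a_i*p_{i-1} + p_{i-2}, q_i = a_i*q_{i-1} + q_{i-2} with p_{-2}=0, p_{-1}=1, q_{-2}=1, q_{-1}=0), until the denominator exceeds 72:
  i=0: a_0=8, p_0 = 8*1 + 0 = 8, q_0 = 8*0 + 1 = 1.
  i=1: a_1=1, p_1 = 1*8 + 1 = 9, q_1 = 1*1 + 0 = 1.
  i=2: a_2=3, p_2 = 3*9 + 8 = 35, q_2 = 3*1 + 1 = 4.
  i=3: a_3=1, p_3 = 1*35 + 9 = 44, q_3 = 1*4 + 1 = 5.
  i=4: a_4=2, p_4 = 2*44 + 35 = 123, q_4 = 2*5 + 4 = 14.
  i=5: a_5=1, p_5 = 1*123 + 44 = 167, q_5 = 1*14 + 5 = 19.
  i=6: a_6=3, p_6 = 3*167 + 123 = 624, q_6 = 3*19 + 14 = 71.
  i=7: a_7=2, p_7 = 2*624 + 167 = 1415, q_7 = 2*71 + 19 = 161.
q_7 = 161 > 72, so the last convergent with denominator <= 72 is p_6/q_6 = 624/71.
The closest fraction with denominator <= 72 is either p_6/q_6 or the intermediate fraction (k*p_6 + p_5)/(k*q_6 + q_5) with the largest k >= 1 whose denominator stays <= 72; these approach x as k grows, and every other convergent or intermediate fraction in range is farther away.
Largest k: floor((72 - q_5)/q_6) = floor((72 - 19)/71) = 0.
Since k = 0, no intermediate fraction beyond p_6/q_6 has denominator <= 72, so the convergent 624/71 is the closest (its error is |1415*71 - 624*161|/(161*71) = 1/11431).

624/71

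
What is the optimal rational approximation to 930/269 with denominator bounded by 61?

Expand x = 930/269 as a continued fraction with the Euclidean algorithm:
  930 = 3*269 + 123, so a_0 = 3.
  269 = 2*123 + 23, so a_1 = 2.
  123 = 5*23 + 8, so a_2 = 5.
  23 = 2*8 + 7, so a_3 = 2.
  8 = 1*7 + 1, so a_4 = 1.
  7 = 7*1 + 0, so a_5 = 7.
so x = [3; 2, 5, 2, 1, 7].
Convergents (p_i = a_i*p_{i-1} + p_{i-2}, q_i = a_i*q_{i-1} + q_{i-2} with p_{-2}=0, p_{-1}=1, q_{-2}=1, q_{-1}=0), until the denominator exceeds 61:
  i=0: a_0=3, p_0 = 3*1 + 0 = 3, q_0 = 3*0 + 1 = 1.
  i=1: a_1=2, p_1 = 2*3 + 1 = 7, q_1 = 2*1 + 0 = 2.
  i=2: a_2=5, p_2 = 5*7 + 3 = 38, q_2 = 5*2 + 1 = 11.
  i=3: a_3=2, p_3 = 2*38 + 7 = 83, q_3 = 2*11 + 2 = 24.
  i=4: a_4=1, p_4 = 1*83 + 38 = 121, q_4 = 1*24 + 11 = 35.
  i=5: a_5=7, p_5 = 7*121 + 83 = 930, q_5 = 7*35 + 24 = 269.
q_5 = 269 > 61, so the last convergent with denominator <= 61 is p_4/q_4 = 121/35.
The closest fraction with denominator <= 61 is either p_4/q_4 or the intermediate fraction (k*p_4 + p_3)/(k*q_4 + q_3) with the largest k >= 1 whose denominator stays <= 61; these approach x as k grows, and every other convergent or intermediate fraction in range is farther away.
Largest k: floor((61 - q_3)/q_4) = floor((61 - 24)/35) = 1.
That gives (1*121 + 83)/(1*35 + 24) = 204/59.
Compare the errors: |x - 121/35| = |930*35 - 121*269|/(269*35) = 1/9415, and |x - 204/59| = |930*59 - 204*269|/(269*59) = 6/15871.
Cross-multiplying, 1*15871 = 15871 < 56490 = 6*9415, so 1/9415 is smaller: the convergent 121/35 is closer to x than 204/59.

121/35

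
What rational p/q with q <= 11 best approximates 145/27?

43/8

Expand x = 145/27 as a continued fraction with the Euclidean algorithm:
  145 = 5*27 + 10, so a_0 = 5.
  27 = 2*10 + 7, so a_1 = 2.
  10 = 1*7 + 3, so a_2 = 1.
  7 = 2*3 + 1, so a_3 = 2.
  3 = 3*1 + 0, so a_4 = 3.
so x = [5; 2, 1, 2, 3].
Convergents (p_i = a_i*p_{i-1} + p_{i-2}, q_i = a_i*q_{i-1} + q_{i-2} with p_{-2}=0, p_{-1}=1, q_{-2}=1, q_{-1}=0), until the denominator exceeds 11:
  i=0: a_0=5, p_0 = 5*1 + 0 = 5, q_0 = 5*0 + 1 = 1.
  i=1: a_1=2, p_1 = 2*5 + 1 = 11, q_1 = 2*1 + 0 = 2.
  i=2: a_2=1, p_2 = 1*11 + 5 = 16, q_2 = 1*2 + 1 = 3.
  i=3: a_3=2, p_3 = 2*16 + 11 = 43, q_3 = 2*3 + 2 = 8.
  i=4: a_4=3, p_4 = 3*43 + 16 = 145, q_4 = 3*8 + 3 = 27.
q_4 = 27 > 11, so the last convergent with denominator <= 11 is p_3/q_3 = 43/8.
The closest fraction with denominator <= 11 is either p_3/q_3 or the intermediate fraction (k*p_3 + p_2)/(k*q_3 + q_2) with the largest k >= 1 whose denominator stays <= 11; these approach x as k grows, and every other convergent or intermediate fraction in range is farther away.
Largest k: floor((11 - q_2)/q_3) = floor((11 - 3)/8) = 1.
That gives (1*43 + 16)/(1*8 + 3) = 59/11.
Compare the errors: |x - 43/8| = |145*8 - 43*27|/(27*8) = 1/216, and |x - 59/11| = |145*11 - 59*27|/(27*11) = 2/297.
Cross-multiplying, 1*297 = 297 < 432 = 2*216, so 1/216 is smaller: the convergent 43/8 is closer to x than 59/11.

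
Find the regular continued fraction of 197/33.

Run the Euclidean algorithm on 197 and 33; the successive quotients are the partial quotients a_0, a_1, ... (each step inverts the fractional part left over by the previous one):
  197 = 5*33 + 32, so a_0 = 5.
  33 = 1*32 + 1, so a_1 = 1.
  32 = 32*1 + 0, so a_2 = 32.
The remainder reaches 0 after 3 divisions, so the expansion has 3 partial quotients, read off in order.

[5; 1, 32]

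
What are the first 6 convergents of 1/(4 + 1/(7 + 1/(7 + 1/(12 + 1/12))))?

0/1, 1/4, 7/29, 50/207, 607/2513, 7334/30363

Using the convergent recurrence p_i = a_i*p_{i-1} + p_{i-2}, q_i = a_i*q_{i-1} + q_{i-2} with p_{-2}=0, p_{-1}=1, q_{-2}=1, q_{-1}=0:
  i=0: a_0=0, p_0 = 0*1 + 0 = 0, q_0 = 0*0 + 1 = 1.
  i=1: a_1=4, p_1 = 4*0 + 1 = 1, q_1 = 4*1 + 0 = 4.
  i=2: a_2=7, p_2 = 7*1 + 0 = 7, q_2 = 7*4 + 1 = 29.
  i=3: a_3=7, p_3 = 7*7 + 1 = 50, q_3 = 7*29 + 4 = 207.
  i=4: a_4=12, p_4 = 12*50 + 7 = 607, q_4 = 12*207 + 29 = 2513.
  i=5: a_5=12, p_5 = 12*607 + 50 = 7334, q_5 = 12*2513 + 207 = 30363.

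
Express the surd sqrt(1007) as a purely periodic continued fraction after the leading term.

Write x_i = (sqrt(1007) + m_i)/d_i with (m_0, d_0) = (0, 1). a_0 = floor(sqrt(1007)) = 31, since 31^2 = 961 <= 1007 < 1024 = 32^2.
Iterate m_{i+1} = d_i*a_i - m_i, d_{i+1} = (1007 - m_{i+1}^2)/d_i, a_{i+1} = floor((a_0 + m_{i+1})/d_{i+1}):
  m_1 = 1*31 - 0 = 31, d_1 = (1007 - 31^2)/1 = 46/1 = 46, a_1 = floor((31 + 31)/46) = 1.
  m_2 = 46*1 - 31 = 15, d_2 = (1007 - 15^2)/46 = 782/46 = 17, a_2 = floor((31 + 15)/17) = 2.
  m_3 = 17*2 - 15 = 19, d_3 = (1007 - 19^2)/17 = 646/17 = 38, a_3 = floor((31 + 19)/38) = 1.
  m_4 = 38*1 - 19 = 19, d_4 = (1007 - 19^2)/38 = 646/38 = 17, a_4 = floor((31 + 19)/17) = 2.
  m_5 = 17*2 - 19 = 15, d_5 = (1007 - 15^2)/17 = 782/17 = 46, a_5 = floor((31 + 15)/46) = 1.
  m_6 = 46*1 - 15 = 31, d_6 = (1007 - 31^2)/46 = 46/46 = 1, a_6 = floor((31 + 31)/1) = 62.
  m_7 = 1*62 - 31 = 31, d_7 = (1007 - 31^2)/1 = 46/1 = 46: (m_7, d_7) = (m_1, d_1) = (31, 46), so from here the quotients repeat a_1, ..., a_6; the period length is 6.
Hence the expansion of sqrt(1007) is a_0 = 31 followed by the repeating block 1, 2, 1, 2, 1, 62 (period 6).

[31; (1, 2, 1, 2, 1, 62)]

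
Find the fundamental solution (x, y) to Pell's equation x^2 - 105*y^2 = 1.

First expand sqrt(105) as a continued fraction. With x_i = (sqrt(105) + m_i)/d_i and (m_0, d_0) = (0, 1): a_0 = floor(sqrt(105)) = 10, since 10^2 = 100 <= 105 < 121 = 11^2.
Iterate m_{i+1} = d_i*a_i - m_i, d_{i+1} = (105 - m_{i+1}^2)/d_i, a_{i+1} = floor((a_0 + m_{i+1})/d_{i+1}):
  m_1 = 1*10 - 0 = 10, d_1 = (105 - 10^2)/1 = 5/1 = 5, a_1 = floor((10 + 10)/5) = 4.
  m_2 = 5*4 - 10 = 10, d_2 = (105 - 10^2)/5 = 5/5 = 1, a_2 = floor((10 + 10)/1) = 20.
  m_3 = 1*20 - 10 = 10, d_3 = (105 - 10^2)/1 = 5/1 = 5: (m_3, d_3) = (m_1, d_1) = (10, 5), so from here the quotients repeat a_1, a_2; the period length is 2.
So sqrt(105) = [10; (4, 20)] with period length k = 2.
k is even, so the fundamental solution of x^2 - 105y^2 = 1 is (p_{k-1}, q_{k-1}) = (p_1, q_1); compute convergents through index 1.
Convergents (p_i = a_i*p_{i-1} + p_{i-2}, q_i = a_i*q_{i-1} + q_{i-2} with p_{-2}=0, p_{-1}=1, q_{-2}=1, q_{-1}=0):
  i=0: a_0=10, p_0 = 10*1 + 0 = 10, q_0 = 10*0 + 1 = 1.
  i=1: a_1=4, p_1 = 4*10 + 1 = 41, q_1 = 4*1 + 0 = 4.
Check: 41^2 - 105*4^2 = 1681 - 1680 = 1, so (x, y) = (41, 4) solves the equation, and by the theorem it is the least positive solution.

(x, y) = (41, 4)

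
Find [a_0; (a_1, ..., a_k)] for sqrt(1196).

Write x_i = (sqrt(1196) + m_i)/d_i with (m_0, d_0) = (0, 1). a_0 = floor(sqrt(1196)) = 34, since 34^2 = 1156 <= 1196 < 1225 = 35^2.
Iterate m_{i+1} = d_i*a_i - m_i, d_{i+1} = (1196 - m_{i+1}^2)/d_i, a_{i+1} = floor((a_0 + m_{i+1})/d_{i+1}):
  m_1 = 1*34 - 0 = 34, d_1 = (1196 - 34^2)/1 = 40/1 = 40, a_1 = floor((34 + 34)/40) = 1.
  m_2 = 40*1 - 34 = 6, d_2 = (1196 - 6^2)/40 = 1160/40 = 29, a_2 = floor((34 + 6)/29) = 1.
  m_3 = 29*1 - 6 = 23, d_3 = (1196 - 23^2)/29 = 667/29 = 23, a_3 = floor((34 + 23)/23) = 2.
  m_4 = 23*2 - 23 = 23, d_4 = (1196 - 23^2)/23 = 667/23 = 29, a_4 = floor((34 + 23)/29) = 1.
  m_5 = 29*1 - 23 = 6, d_5 = (1196 - 6^2)/29 = 1160/29 = 40, a_5 = floor((34 + 6)/40) = 1.
  m_6 = 40*1 - 6 = 34, d_6 = (1196 - 34^2)/40 = 40/40 = 1, a_6 = floor((34 + 34)/1) = 68.
  m_7 = 1*68 - 34 = 34, d_7 = (1196 - 34^2)/1 = 40/1 = 40: (m_7, d_7) = (m_1, d_1) = (34, 40), so from here the quotients repeat a_1, ..., a_6; the period length is 6.
Hence the expansion of sqrt(1196) is a_0 = 34 followed by the repeating block 1, 1, 2, 1, 1, 68 (period 6).

[34; (1, 1, 2, 1, 1, 68)]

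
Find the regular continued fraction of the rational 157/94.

Run the Euclidean algorithm on 157 and 94; the successive quotients are the partial quotients a_0, a_1, ... (each step inverts the fractional part left over by the previous one):
  157 = 1*94 + 63, so a_0 = 1.
  94 = 1*63 + 31, so a_1 = 1.
  63 = 2*31 + 1, so a_2 = 2.
  31 = 31*1 + 0, so a_3 = 31.
The remainder reaches 0 after 4 divisions, so the expansion has 4 partial quotients, read off in order.

[1; 1, 2, 31]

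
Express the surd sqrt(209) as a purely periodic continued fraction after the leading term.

Write x_i = (sqrt(209) + m_i)/d_i with (m_0, d_0) = (0, 1). a_0 = floor(sqrt(209)) = 14, since 14^2 = 196 <= 209 < 225 = 15^2.
Iterate m_{i+1} = d_i*a_i - m_i, d_{i+1} = (209 - m_{i+1}^2)/d_i, a_{i+1} = floor((a_0 + m_{i+1})/d_{i+1}):
  m_1 = 1*14 - 0 = 14, d_1 = (209 - 14^2)/1 = 13/1 = 13, a_1 = floor((14 + 14)/13) = 2.
  m_2 = 13*2 - 14 = 12, d_2 = (209 - 12^2)/13 = 65/13 = 5, a_2 = floor((14 + 12)/5) = 5.
  m_3 = 5*5 - 12 = 13, d_3 = (209 - 13^2)/5 = 40/5 = 8, a_3 = floor((14 + 13)/8) = 3.
  m_4 = 8*3 - 13 = 11, d_4 = (209 - 11^2)/8 = 88/8 = 11, a_4 = floor((14 + 11)/11) = 2.
  m_5 = 11*2 - 11 = 11, d_5 = (209 - 11^2)/11 = 88/11 = 8, a_5 = floor((14 + 11)/8) = 3.
  m_6 = 8*3 - 11 = 13, d_6 = (209 - 13^2)/8 = 40/8 = 5, a_6 = floor((14 + 13)/5) = 5.
  m_7 = 5*5 - 13 = 12, d_7 = (209 - 12^2)/5 = 65/5 = 13, a_7 = floor((14 + 12)/13) = 2.
  m_8 = 13*2 - 12 = 14, d_8 = (209 - 14^2)/13 = 13/13 = 1, a_8 = floor((14 + 14)/1) = 28.
  m_9 = 1*28 - 14 = 14, d_9 = (209 - 14^2)/1 = 13/1 = 13: (m_9, d_9) = (m_1, d_1) = (14, 13), so from here the quotients repeat a_1, ..., a_8; the period length is 8.
Hence the expansion of sqrt(209) is a_0 = 14 followed by the repeating block 2, 5, 3, 2, 3, 5, 2, 28 (period 8).

[14; (2, 5, 3, 2, 3, 5, 2, 28)]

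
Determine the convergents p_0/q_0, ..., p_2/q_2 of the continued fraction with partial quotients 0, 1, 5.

0/1, 1/1, 5/6

Using the convergent recurrence p_i = a_i*p_{i-1} + p_{i-2}, q_i = a_i*q_{i-1} + q_{i-2} with p_{-2}=0, p_{-1}=1, q_{-2}=1, q_{-1}=0:
  i=0: a_0=0, p_0 = 0*1 + 0 = 0, q_0 = 0*0 + 1 = 1.
  i=1: a_1=1, p_1 = 1*0 + 1 = 1, q_1 = 1*1 + 0 = 1.
  i=2: a_2=5, p_2 = 5*1 + 0 = 5, q_2 = 5*1 + 1 = 6.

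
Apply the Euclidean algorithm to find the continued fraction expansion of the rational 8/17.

[0; 2, 8]

Run the Euclidean algorithm on 8 and 17; the successive quotients are the partial quotients a_0, a_1, ... (each step inverts the fractional part left over by the previous one):
  8 = 0*17 + 8, so a_0 = 0.
  17 = 2*8 + 1, so a_1 = 2.
  8 = 8*1 + 0, so a_2 = 8.
The remainder reaches 0 after 3 divisions, so the expansion has 3 partial quotients, read off in order.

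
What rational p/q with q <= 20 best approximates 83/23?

Expand x = 83/23 as a continued fraction with the Euclidean algorithm:
  83 = 3*23 + 14, so a_0 = 3.
  23 = 1*14 + 9, so a_1 = 1.
  14 = 1*9 + 5, so a_2 = 1.
  9 = 1*5 + 4, so a_3 = 1.
  5 = 1*4 + 1, so a_4 = 1.
  4 = 4*1 + 0, so a_5 = 4.
so x = [3; 1, 1, 1, 1, 4].
Convergents (p_i = a_i*p_{i-1} + p_{i-2}, q_i = a_i*q_{i-1} + q_{i-2} with p_{-2}=0, p_{-1}=1, q_{-2}=1, q_{-1}=0), until the denominator exceeds 20:
  i=0: a_0=3, p_0 = 3*1 + 0 = 3, q_0 = 3*0 + 1 = 1.
  i=1: a_1=1, p_1 = 1*3 + 1 = 4, q_1 = 1*1 + 0 = 1.
  i=2: a_2=1, p_2 = 1*4 + 3 = 7, q_2 = 1*1 + 1 = 2.
  i=3: a_3=1, p_3 = 1*7 + 4 = 11, q_3 = 1*2 + 1 = 3.
  i=4: a_4=1, p_4 = 1*11 + 7 = 18, q_4 = 1*3 + 2 = 5.
  i=5: a_5=4, p_5 = 4*18 + 11 = 83, q_5 = 4*5 + 3 = 23.
q_5 = 23 > 20, so the last convergent with denominator <= 20 is p_4/q_4 = 18/5.
The closest fraction with denominator <= 20 is either p_4/q_4 or the intermediate fraction (k*p_4 + p_3)/(k*q_4 + q_3) with the largest k >= 1 whose denominator stays <= 20; these approach x as k grows, and every other convergent or intermediate fraction in range is farther away.
Largest k: floor((20 - q_3)/q_4) = floor((20 - 3)/5) = 3.
That gives (3*18 + 11)/(3*5 + 3) = 65/18.
Compare the errors: |x - 18/5| = |83*5 - 18*23|/(23*5) = 1/115, and |x - 65/18| = |83*18 - 65*23|/(23*18) = 1/414.
Cross-multiplying, 1*115 = 115 < 414 = 1*414, so 1/414 is smaller: the intermediate fraction 65/18 is closer to x than 18/5.

65/18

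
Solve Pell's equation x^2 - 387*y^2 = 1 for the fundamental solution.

First expand sqrt(387) as a continued fraction. With x_i = (sqrt(387) + m_i)/d_i and (m_0, d_0) = (0, 1): a_0 = floor(sqrt(387)) = 19, since 19^2 = 361 <= 387 < 400 = 20^2.
Iterate m_{i+1} = d_i*a_i - m_i, d_{i+1} = (387 - m_{i+1}^2)/d_i, a_{i+1} = floor((a_0 + m_{i+1})/d_{i+1}):
  m_1 = 1*19 - 0 = 19, d_1 = (387 - 19^2)/1 = 26/1 = 26, a_1 = floor((19 + 19)/26) = 1.
  m_2 = 26*1 - 19 = 7, d_2 = (387 - 7^2)/26 = 338/26 = 13, a_2 = floor((19 + 7)/13) = 2.
  m_3 = 13*2 - 7 = 19, d_3 = (387 - 19^2)/13 = 26/13 = 2, a_3 = floor((19 + 19)/2) = 19.
  m_4 = 2*19 - 19 = 19, d_4 = (387 - 19^2)/2 = 26/2 = 13, a_4 = floor((19 + 19)/13) = 2.
  m_5 = 13*2 - 19 = 7, d_5 = (387 - 7^2)/13 = 338/13 = 26, a_5 = floor((19 + 7)/26) = 1.
  m_6 = 26*1 - 7 = 19, d_6 = (387 - 19^2)/26 = 26/26 = 1, a_6 = floor((19 + 19)/1) = 38.
  m_7 = 1*38 - 19 = 19, d_7 = (387 - 19^2)/1 = 26/1 = 26: (m_7, d_7) = (m_1, d_1) = (19, 26), so from here the quotients repeat a_1, ..., a_6; the period length is 6.
So sqrt(387) = [19; (1, 2, 19, 2, 1, 38)] with period length k = 6.
k is even, so the fundamental solution of x^2 - 387y^2 = 1 is (p_{k-1}, q_{k-1}) = (p_5, q_5); compute convergents through index 5.
Convergents (p_i = a_i*p_{i-1} + p_{i-2}, q_i = a_i*q_{i-1} + q_{i-2} with p_{-2}=0, p_{-1}=1, q_{-2}=1, q_{-1}=0):
  i=0: a_0=19, p_0 = 19*1 + 0 = 19, q_0 = 19*0 + 1 = 1.
  i=1: a_1=1, p_1 = 1*19 + 1 = 20, q_1 = 1*1 + 0 = 1.
  i=2: a_2=2, p_2 = 2*20 + 19 = 59, q_2 = 2*1 + 1 = 3.
  i=3: a_3=19, p_3 = 19*59 + 20 = 1141, q_3 = 19*3 + 1 = 58.
  i=4: a_4=2, p_4 = 2*1141 + 59 = 2341, q_4 = 2*58 + 3 = 119.
  i=5: a_5=1, p_5 = 1*2341 + 1141 = 3482, q_5 = 1*119 + 58 = 177.
Check: 3482^2 - 387*177^2 = 12124324 - 12124323 = 1, so (x, y) = (3482, 177) solves the equation, and by the theorem it is the least positive solution.

(x, y) = (3482, 177)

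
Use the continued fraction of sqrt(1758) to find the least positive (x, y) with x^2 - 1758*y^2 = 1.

First expand sqrt(1758) as a continued fraction. With x_i = (sqrt(1758) + m_i)/d_i and (m_0, d_0) = (0, 1): a_0 = floor(sqrt(1758)) = 41, since 41^2 = 1681 <= 1758 < 1764 = 42^2.
Iterate m_{i+1} = d_i*a_i - m_i, d_{i+1} = (1758 - m_{i+1}^2)/d_i, a_{i+1} = floor((a_0 + m_{i+1})/d_{i+1}):
  m_1 = 1*41 - 0 = 41, d_1 = (1758 - 41^2)/1 = 77/1 = 77, a_1 = floor((41 + 41)/77) = 1.
  m_2 = 77*1 - 41 = 36, d_2 = (1758 - 36^2)/77 = 462/77 = 6, a_2 = floor((41 + 36)/6) = 12.
  m_3 = 6*12 - 36 = 36, d_3 = (1758 - 36^2)/6 = 462/6 = 77, a_3 = floor((41 + 36)/77) = 1.
  m_4 = 77*1 - 36 = 41, d_4 = (1758 - 41^2)/77 = 77/77 = 1, a_4 = floor((41 + 41)/1) = 82.
  m_5 = 1*82 - 41 = 41, d_5 = (1758 - 41^2)/1 = 77/1 = 77: (m_5, d_5) = (m_1, d_1) = (41, 77), so from here the quotients repeat a_1, ..., a_4; the period length is 4.
So sqrt(1758) = [41; (1, 12, 1, 82)] with period length k = 4.
k is even, so the fundamental solution of x^2 - 1758y^2 = 1 is (p_{k-1}, q_{k-1}) = (p_3, q_3); compute convergents through index 3.
Convergents (p_i = a_i*p_{i-1} + p_{i-2}, q_i = a_i*q_{i-1} + q_{i-2} with p_{-2}=0, p_{-1}=1, q_{-2}=1, q_{-1}=0):
  i=0: a_0=41, p_0 = 41*1 + 0 = 41, q_0 = 41*0 + 1 = 1.
  i=1: a_1=1, p_1 = 1*41 + 1 = 42, q_1 = 1*1 + 0 = 1.
  i=2: a_2=12, p_2 = 12*42 + 41 = 545, q_2 = 12*1 + 1 = 13.
  i=3: a_3=1, p_3 = 1*545 + 42 = 587, q_3 = 1*13 + 1 = 14.
Check: 587^2 - 1758*14^2 = 344569 - 344568 = 1, so (x, y) = (587, 14) solves the equation, and by the theorem it is the least positive solution.

(x, y) = (587, 14)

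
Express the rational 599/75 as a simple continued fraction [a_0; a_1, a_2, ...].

Run the Euclidean algorithm on 599 and 75; the successive quotients are the partial quotients a_0, a_1, ... (each step inverts the fractional part left over by the previous one):
  599 = 7*75 + 74, so a_0 = 7.
  75 = 1*74 + 1, so a_1 = 1.
  74 = 74*1 + 0, so a_2 = 74.
The remainder reaches 0 after 3 divisions, so the expansion has 3 partial quotients, read off in order.

[7; 1, 74]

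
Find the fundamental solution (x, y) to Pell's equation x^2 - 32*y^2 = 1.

First expand sqrt(32) as a continued fraction. With x_i = (sqrt(32) + m_i)/d_i and (m_0, d_0) = (0, 1): a_0 = floor(sqrt(32)) = 5, since 5^2 = 25 <= 32 < 36 = 6^2.
Iterate m_{i+1} = d_i*a_i - m_i, d_{i+1} = (32 - m_{i+1}^2)/d_i, a_{i+1} = floor((a_0 + m_{i+1})/d_{i+1}):
  m_1 = 1*5 - 0 = 5, d_1 = (32 - 5^2)/1 = 7/1 = 7, a_1 = floor((5 + 5)/7) = 1.
  m_2 = 7*1 - 5 = 2, d_2 = (32 - 2^2)/7 = 28/7 = 4, a_2 = floor((5 + 2)/4) = 1.
  m_3 = 4*1 - 2 = 2, d_3 = (32 - 2^2)/4 = 28/4 = 7, a_3 = floor((5 + 2)/7) = 1.
  m_4 = 7*1 - 2 = 5, d_4 = (32 - 5^2)/7 = 7/7 = 1, a_4 = floor((5 + 5)/1) = 10.
  m_5 = 1*10 - 5 = 5, d_5 = (32 - 5^2)/1 = 7/1 = 7: (m_5, d_5) = (m_1, d_1) = (5, 7), so from here the quotients repeat a_1, ..., a_4; the period length is 4.
So sqrt(32) = [5; (1, 1, 1, 10)] with period length k = 4.
k is even, so the fundamental solution of x^2 - 32y^2 = 1 is (p_{k-1}, q_{k-1}) = (p_3, q_3); compute convergents through index 3.
Convergents (p_i = a_i*p_{i-1} + p_{i-2}, q_i = a_i*q_{i-1} + q_{i-2} with p_{-2}=0, p_{-1}=1, q_{-2}=1, q_{-1}=0):
  i=0: a_0=5, p_0 = 5*1 + 0 = 5, q_0 = 5*0 + 1 = 1.
  i=1: a_1=1, p_1 = 1*5 + 1 = 6, q_1 = 1*1 + 0 = 1.
  i=2: a_2=1, p_2 = 1*6 + 5 = 11, q_2 = 1*1 + 1 = 2.
  i=3: a_3=1, p_3 = 1*11 + 6 = 17, q_3 = 1*2 + 1 = 3.
Check: 17^2 - 32*3^2 = 289 - 288 = 1, so (x, y) = (17, 3) solves the equation, and by the theorem it is the least positive solution.

(x, y) = (17, 3)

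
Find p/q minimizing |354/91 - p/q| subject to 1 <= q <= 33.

35/9

Expand x = 354/91 as a continued fraction with the Euclidean algorithm:
  354 = 3*91 + 81, so a_0 = 3.
  91 = 1*81 + 10, so a_1 = 1.
  81 = 8*10 + 1, so a_2 = 8.
  10 = 10*1 + 0, so a_3 = 10.
so x = [3; 1, 8, 10].
Convergents (p_i = a_i*p_{i-1} + p_{i-2}, q_i = a_i*q_{i-1} + q_{i-2} with p_{-2}=0, p_{-1}=1, q_{-2}=1, q_{-1}=0), until the denominator exceeds 33:
  i=0: a_0=3, p_0 = 3*1 + 0 = 3, q_0 = 3*0 + 1 = 1.
  i=1: a_1=1, p_1 = 1*3 + 1 = 4, q_1 = 1*1 + 0 = 1.
  i=2: a_2=8, p_2 = 8*4 + 3 = 35, q_2 = 8*1 + 1 = 9.
  i=3: a_3=10, p_3 = 10*35 + 4 = 354, q_3 = 10*9 + 1 = 91.
q_3 = 91 > 33, so the last convergent with denominator <= 33 is p_2/q_2 = 35/9.
The closest fraction with denominator <= 33 is either p_2/q_2 or the intermediate fraction (k*p_2 + p_1)/(k*q_2 + q_1) with the largest k >= 1 whose denominator stays <= 33; these approach x as k grows, and every other convergent or intermediate fraction in range is farther away.
Largest k: floor((33 - q_1)/q_2) = floor((33 - 1)/9) = 3.
That gives (3*35 + 4)/(3*9 + 1) = 109/28.
Compare the errors: |x - 35/9| = |354*9 - 35*91|/(91*9) = 1/819, and |x - 109/28| = |354*28 - 109*91|/(91*28) = 7/2548.
Cross-multiplying, 1*2548 = 2548 < 5733 = 7*819, so 1/819 is smaller: the convergent 35/9 is closer to x than 109/28.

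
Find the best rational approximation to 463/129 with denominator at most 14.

Expand x = 463/129 as a continued fraction with the Euclidean algorithm:
  463 = 3*129 + 76, so a_0 = 3.
  129 = 1*76 + 53, so a_1 = 1.
  76 = 1*53 + 23, so a_2 = 1.
  53 = 2*23 + 7, so a_3 = 2.
  23 = 3*7 + 2, so a_4 = 3.
  7 = 3*2 + 1, so a_5 = 3.
  2 = 2*1 + 0, so a_6 = 2.
so x = [3; 1, 1, 2, 3, 3, 2].
Convergents (p_i = a_i*p_{i-1} + p_{i-2}, q_i = a_i*q_{i-1} + q_{i-2} with p_{-2}=0, p_{-1}=1, q_{-2}=1, q_{-1}=0), until the denominator exceeds 14:
  i=0: a_0=3, p_0 = 3*1 + 0 = 3, q_0 = 3*0 + 1 = 1.
  i=1: a_1=1, p_1 = 1*3 + 1 = 4, q_1 = 1*1 + 0 = 1.
  i=2: a_2=1, p_2 = 1*4 + 3 = 7, q_2 = 1*1 + 1 = 2.
  i=3: a_3=2, p_3 = 2*7 + 4 = 18, q_3 = 2*2 + 1 = 5.
  i=4: a_4=3, p_4 = 3*18 + 7 = 61, q_4 = 3*5 + 2 = 17.
q_4 = 17 > 14, so the last convergent with denominator <= 14 is p_3/q_3 = 18/5.
The closest fraction with denominator <= 14 is either p_3/q_3 or the intermediate fraction (k*p_3 + p_2)/(k*q_3 + q_2) with the largest k >= 1 whose denominator stays <= 14; these approach x as k grows, and every other convergent or intermediate fraction in range is farther away.
Largest k: floor((14 - q_2)/q_3) = floor((14 - 2)/5) = 2.
That gives (2*18 + 7)/(2*5 + 2) = 43/12.
Compare the errors: |x - 18/5| = |463*5 - 18*129|/(129*5) = 7/645, and |x - 43/12| = |463*12 - 43*129|/(129*12) = 9/1548.
Cross-multiplying, 9*645 = 5805 < 10836 = 7*1548, so 9/1548 is smaller: the intermediate fraction 43/12 is closer to x than 18/5.

43/12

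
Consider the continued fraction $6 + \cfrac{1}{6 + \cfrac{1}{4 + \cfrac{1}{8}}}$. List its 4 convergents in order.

Using the convergent recurrence p_i = a_i*p_{i-1} + p_{i-2}, q_i = a_i*q_{i-1} + q_{i-2} with p_{-2}=0, p_{-1}=1, q_{-2}=1, q_{-1}=0:
  i=0: a_0=6, p_0 = 6*1 + 0 = 6, q_0 = 6*0 + 1 = 1.
  i=1: a_1=6, p_1 = 6*6 + 1 = 37, q_1 = 6*1 + 0 = 6.
  i=2: a_2=4, p_2 = 4*37 + 6 = 154, q_2 = 4*6 + 1 = 25.
  i=3: a_3=8, p_3 = 8*154 + 37 = 1269, q_3 = 8*25 + 6 = 206.

6/1, 37/6, 154/25, 1269/206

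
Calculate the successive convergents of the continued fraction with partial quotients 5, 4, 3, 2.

Using the convergent recurrence p_i = a_i*p_{i-1} + p_{i-2}, q_i = a_i*q_{i-1} + q_{i-2} with p_{-2}=0, p_{-1}=1, q_{-2}=1, q_{-1}=0:
  i=0: a_0=5, p_0 = 5*1 + 0 = 5, q_0 = 5*0 + 1 = 1.
  i=1: a_1=4, p_1 = 4*5 + 1 = 21, q_1 = 4*1 + 0 = 4.
  i=2: a_2=3, p_2 = 3*21 + 5 = 68, q_2 = 3*4 + 1 = 13.
  i=3: a_3=2, p_3 = 2*68 + 21 = 157, q_3 = 2*13 + 4 = 30.

5/1, 21/4, 68/13, 157/30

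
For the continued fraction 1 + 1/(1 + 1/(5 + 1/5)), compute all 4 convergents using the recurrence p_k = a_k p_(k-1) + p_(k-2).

1/1, 2/1, 11/6, 57/31

Using the convergent recurrence p_i = a_i*p_{i-1} + p_{i-2}, q_i = a_i*q_{i-1} + q_{i-2} with p_{-2}=0, p_{-1}=1, q_{-2}=1, q_{-1}=0:
  i=0: a_0=1, p_0 = 1*1 + 0 = 1, q_0 = 1*0 + 1 = 1.
  i=1: a_1=1, p_1 = 1*1 + 1 = 2, q_1 = 1*1 + 0 = 1.
  i=2: a_2=5, p_2 = 5*2 + 1 = 11, q_2 = 5*1 + 1 = 6.
  i=3: a_3=5, p_3 = 5*11 + 2 = 57, q_3 = 5*6 + 1 = 31.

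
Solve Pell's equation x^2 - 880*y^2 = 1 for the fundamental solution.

First expand sqrt(880) as a continued fraction. With x_i = (sqrt(880) + m_i)/d_i and (m_0, d_0) = (0, 1): a_0 = floor(sqrt(880)) = 29, since 29^2 = 841 <= 880 < 900 = 30^2.
Iterate m_{i+1} = d_i*a_i - m_i, d_{i+1} = (880 - m_{i+1}^2)/d_i, a_{i+1} = floor((a_0 + m_{i+1})/d_{i+1}):
  m_1 = 1*29 - 0 = 29, d_1 = (880 - 29^2)/1 = 39/1 = 39, a_1 = floor((29 + 29)/39) = 1.
  m_2 = 39*1 - 29 = 10, d_2 = (880 - 10^2)/39 = 780/39 = 20, a_2 = floor((29 + 10)/20) = 1.
  m_3 = 20*1 - 10 = 10, d_3 = (880 - 10^2)/20 = 780/20 = 39, a_3 = floor((29 + 10)/39) = 1.
  m_4 = 39*1 - 10 = 29, d_4 = (880 - 29^2)/39 = 39/39 = 1, a_4 = floor((29 + 29)/1) = 58.
  m_5 = 1*58 - 29 = 29, d_5 = (880 - 29^2)/1 = 39/1 = 39: (m_5, d_5) = (m_1, d_1) = (29, 39), so from here the quotients repeat a_1, ..., a_4; the period length is 4.
So sqrt(880) = [29; (1, 1, 1, 58)] with period length k = 4.
k is even, so the fundamental solution of x^2 - 880y^2 = 1 is (p_{k-1}, q_{k-1}) = (p_3, q_3); compute convergents through index 3.
Convergents (p_i = a_i*p_{i-1} + p_{i-2}, q_i = a_i*q_{i-1} + q_{i-2} with p_{-2}=0, p_{-1}=1, q_{-2}=1, q_{-1}=0):
  i=0: a_0=29, p_0 = 29*1 + 0 = 29, q_0 = 29*0 + 1 = 1.
  i=1: a_1=1, p_1 = 1*29 + 1 = 30, q_1 = 1*1 + 0 = 1.
  i=2: a_2=1, p_2 = 1*30 + 29 = 59, q_2 = 1*1 + 1 = 2.
  i=3: a_3=1, p_3 = 1*59 + 30 = 89, q_3 = 1*2 + 1 = 3.
Check: 89^2 - 880*3^2 = 7921 - 7920 = 1, so (x, y) = (89, 3) solves the equation, and by the theorem it is the least positive solution.

(x, y) = (89, 3)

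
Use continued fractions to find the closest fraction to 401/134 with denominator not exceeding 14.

3/1

Expand x = 401/134 as a continued fraction with the Euclidean algorithm:
  401 = 2*134 + 133, so a_0 = 2.
  134 = 1*133 + 1, so a_1 = 1.
  133 = 133*1 + 0, so a_2 = 133.
so x = [2; 1, 133].
Convergents (p_i = a_i*p_{i-1} + p_{i-2}, q_i = a_i*q_{i-1} + q_{i-2} with p_{-2}=0, p_{-1}=1, q_{-2}=1, q_{-1}=0), until the denominator exceeds 14:
  i=0: a_0=2, p_0 = 2*1 + 0 = 2, q_0 = 2*0 + 1 = 1.
  i=1: a_1=1, p_1 = 1*2 + 1 = 3, q_1 = 1*1 + 0 = 1.
  i=2: a_2=133, p_2 = 133*3 + 2 = 401, q_2 = 133*1 + 1 = 134.
q_2 = 134 > 14, so the last convergent with denominator <= 14 is p_1/q_1 = 3/1.
The closest fraction with denominator <= 14 is either p_1/q_1 or the intermediate fraction (k*p_1 + p_0)/(k*q_1 + q_0) with the largest k >= 1 whose denominator stays <= 14; these approach x as k grows, and every other convergent or intermediate fraction in range is farther away.
Largest k: floor((14 - q_0)/q_1) = floor((14 - 1)/1) = 13.
That gives (13*3 + 2)/(13*1 + 1) = 41/14.
Compare the errors: |x - 3/1| = |401*1 - 3*134|/(134*1) = 1/134, and |x - 41/14| = |401*14 - 41*134|/(134*14) = 120/1876.
Cross-multiplying, 1*1876 = 1876 < 16080 = 120*134, so 1/134 is smaller: the convergent 3/1 is closer to x than 41/14.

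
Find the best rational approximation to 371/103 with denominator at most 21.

18/5

Expand x = 371/103 as a continued fraction with the Euclidean algorithm:
  371 = 3*103 + 62, so a_0 = 3.
  103 = 1*62 + 41, so a_1 = 1.
  62 = 1*41 + 21, so a_2 = 1.
  41 = 1*21 + 20, so a_3 = 1.
  21 = 1*20 + 1, so a_4 = 1.
  20 = 20*1 + 0, so a_5 = 20.
so x = [3; 1, 1, 1, 1, 20].
Convergents (p_i = a_i*p_{i-1} + p_{i-2}, q_i = a_i*q_{i-1} + q_{i-2} with p_{-2}=0, p_{-1}=1, q_{-2}=1, q_{-1}=0), until the denominator exceeds 21:
  i=0: a_0=3, p_0 = 3*1 + 0 = 3, q_0 = 3*0 + 1 = 1.
  i=1: a_1=1, p_1 = 1*3 + 1 = 4, q_1 = 1*1 + 0 = 1.
  i=2: a_2=1, p_2 = 1*4 + 3 = 7, q_2 = 1*1 + 1 = 2.
  i=3: a_3=1, p_3 = 1*7 + 4 = 11, q_3 = 1*2 + 1 = 3.
  i=4: a_4=1, p_4 = 1*11 + 7 = 18, q_4 = 1*3 + 2 = 5.
  i=5: a_5=20, p_5 = 20*18 + 11 = 371, q_5 = 20*5 + 3 = 103.
q_5 = 103 > 21, so the last convergent with denominator <= 21 is p_4/q_4 = 18/5.
The closest fraction with denominator <= 21 is either p_4/q_4 or the intermediate fraction (k*p_4 + p_3)/(k*q_4 + q_3) with the largest k >= 1 whose denominator stays <= 21; these approach x as k grows, and every other convergent or intermediate fraction in range is farther away.
Largest k: floor((21 - q_3)/q_4) = floor((21 - 3)/5) = 3.
That gives (3*18 + 11)/(3*5 + 3) = 65/18.
Compare the errors: |x - 18/5| = |371*5 - 18*103|/(103*5) = 1/515, and |x - 65/18| = |371*18 - 65*103|/(103*18) = 17/1854.
Cross-multiplying, 1*1854 = 1854 < 8755 = 17*515, so 1/515 is smaller: the convergent 18/5 is closer to x than 65/18.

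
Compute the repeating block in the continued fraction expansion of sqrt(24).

[4; (1, 8)]

Write x_i = (sqrt(24) + m_i)/d_i with (m_0, d_0) = (0, 1). a_0 = floor(sqrt(24)) = 4, since 4^2 = 16 <= 24 < 25 = 5^2.
Iterate m_{i+1} = d_i*a_i - m_i, d_{i+1} = (24 - m_{i+1}^2)/d_i, a_{i+1} = floor((a_0 + m_{i+1})/d_{i+1}):
  m_1 = 1*4 - 0 = 4, d_1 = (24 - 4^2)/1 = 8/1 = 8, a_1 = floor((4 + 4)/8) = 1.
  m_2 = 8*1 - 4 = 4, d_2 = (24 - 4^2)/8 = 8/8 = 1, a_2 = floor((4 + 4)/1) = 8.
  m_3 = 1*8 - 4 = 4, d_3 = (24 - 4^2)/1 = 8/1 = 8: (m_3, d_3) = (m_1, d_1) = (4, 8), so from here the quotients repeat a_1, a_2; the period length is 2.
Hence the expansion of sqrt(24) is a_0 = 4 followed by the repeating block 1, 8 (period 2).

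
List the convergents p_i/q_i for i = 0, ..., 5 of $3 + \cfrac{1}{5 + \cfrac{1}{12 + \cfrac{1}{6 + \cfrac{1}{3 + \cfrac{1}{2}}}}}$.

Using the convergent recurrence p_i = a_i*p_{i-1} + p_{i-2}, q_i = a_i*q_{i-1} + q_{i-2} with p_{-2}=0, p_{-1}=1, q_{-2}=1, q_{-1}=0:
  i=0: a_0=3, p_0 = 3*1 + 0 = 3, q_0 = 3*0 + 1 = 1.
  i=1: a_1=5, p_1 = 5*3 + 1 = 16, q_1 = 5*1 + 0 = 5.
  i=2: a_2=12, p_2 = 12*16 + 3 = 195, q_2 = 12*5 + 1 = 61.
  i=3: a_3=6, p_3 = 6*195 + 16 = 1186, q_3 = 6*61 + 5 = 371.
  i=4: a_4=3, p_4 = 3*1186 + 195 = 3753, q_4 = 3*371 + 61 = 1174.
  i=5: a_5=2, p_5 = 2*3753 + 1186 = 8692, q_5 = 2*1174 + 371 = 2719.

3/1, 16/5, 195/61, 1186/371, 3753/1174, 8692/2719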